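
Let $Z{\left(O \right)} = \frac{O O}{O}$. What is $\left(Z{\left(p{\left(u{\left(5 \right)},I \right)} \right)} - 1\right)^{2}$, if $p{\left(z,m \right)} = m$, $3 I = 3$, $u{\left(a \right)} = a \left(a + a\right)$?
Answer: $0$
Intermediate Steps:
$u{\left(a \right)} = 2 a^{2}$ ($u{\left(a \right)} = a 2 a = 2 a^{2}$)
$I = 1$ ($I = \frac{1}{3} \cdot 3 = 1$)
$Z{\left(O \right)} = O$ ($Z{\left(O \right)} = \frac{O^{2}}{O} = O$)
$\left(Z{\left(p{\left(u{\left(5 \right)},I \right)} \right)} - 1\right)^{2} = \left(1 - 1\right)^{2} = 0^{2} = 0$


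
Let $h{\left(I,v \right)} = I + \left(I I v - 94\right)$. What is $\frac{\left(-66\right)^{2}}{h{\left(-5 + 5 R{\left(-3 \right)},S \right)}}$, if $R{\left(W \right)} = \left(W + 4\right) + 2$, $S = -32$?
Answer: $- \frac{1089}{821} \approx -1.3264$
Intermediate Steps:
$R{\left(W \right)} = 6 + W$ ($R{\left(W \right)} = \left(4 + W\right) + 2 = 6 + W$)
$h{\left(I,v \right)} = -94 + I + v I^{2}$ ($h{\left(I,v \right)} = I + \left(I^{2} v - 94\right) = I + \left(v I^{2} - 94\right) = I + \left(-94 + v I^{2}\right) = -94 + I + v I^{2}$)
$\frac{\left(-66\right)^{2}}{h{\left(-5 + 5 R{\left(-3 \right)},S \right)}} = \frac{\left(-66\right)^{2}}{-94 - \left(5 - 5 \left(6 - 3\right)\right) - 32 \left(-5 + 5 \left(6 - 3\right)\right)^{2}} = \frac{4356}{-94 + \left(-5 + 5 \cdot 3\right) - 32 \left(-5 + 5 \cdot 3\right)^{2}} = \frac{4356}{-94 + \left(-5 + 15\right) - 32 \left(-5 + 15\right)^{2}} = \frac{4356}{-94 + 10 - 32 \cdot 10^{2}} = \frac{4356}{-94 + 10 - 3200} = \frac{4356}{-3284} = 4356 \left(- \frac{1}{3284}\right) = - \frac{1089}{821}$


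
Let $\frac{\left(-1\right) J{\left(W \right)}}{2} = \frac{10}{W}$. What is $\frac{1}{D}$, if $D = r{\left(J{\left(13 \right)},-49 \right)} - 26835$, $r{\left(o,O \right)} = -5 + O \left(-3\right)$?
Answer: $- \frac{1}{26693} \approx -3.7463 \cdot 10^{-5}$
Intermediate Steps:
$J{\left(W \right)} = - \frac{20}{W}$ ($J{\left(W \right)} = - 2 \frac{10}{W} = - \frac{20}{W}$)
$r{\left(o,O \right)} = -5 - 3 O$
$D = -26693$ ($D = \left(-5 - -147\right) - 26835 = \left(-5 + 147\right) - 26835 = 142 - 26835 = -26693$)
$\frac{1}{D} = \frac{1}{-26693} = - \frac{1}{26693}$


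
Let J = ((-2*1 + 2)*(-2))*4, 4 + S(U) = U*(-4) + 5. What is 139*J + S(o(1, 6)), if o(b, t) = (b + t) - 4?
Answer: -11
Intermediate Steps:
o(b, t) = -4 + b + t
S(U) = 1 - 4*U (S(U) = -4 + (U*(-4) + 5) = -4 + (-4*U + 5) = -4 + (5 - 4*U) = 1 - 4*U)
J = 0 (J = ((-2 + 2)*(-2))*4 = (0*(-2))*4 = 0*4 = 0)
139*J + S(o(1, 6)) = 139*0 + (1 - 4*(-4 + 1 + 6)) = 0 + (1 - 4*3) = 0 + (1 - 12) = 0 - 11 = -11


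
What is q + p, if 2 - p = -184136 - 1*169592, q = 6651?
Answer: 360381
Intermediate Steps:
p = 353730 (p = 2 - (-184136 - 1*169592) = 2 - (-184136 - 169592) = 2 - 1*(-353728) = 2 + 353728 = 353730)
q + p = 6651 + 353730 = 360381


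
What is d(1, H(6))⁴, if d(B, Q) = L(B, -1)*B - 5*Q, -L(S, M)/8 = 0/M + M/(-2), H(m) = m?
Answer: 1336336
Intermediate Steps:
L(S, M) = 4*M (L(S, M) = -8*(0/M + M/(-2)) = -8*(0 + M*(-½)) = -8*(0 - M/2) = -(-4)*M = 4*M)
d(B, Q) = -5*Q - 4*B (d(B, Q) = (4*(-1))*B - 5*Q = -4*B - 5*Q = -5*Q - 4*B)
d(1, H(6))⁴ = (-5*6 - 4*1)⁴ = (-30 - 4)⁴ = (-34)⁴ = 1336336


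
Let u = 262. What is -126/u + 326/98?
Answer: 18266/6419 ≈ 2.8456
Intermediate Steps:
-126/u + 326/98 = -126/262 + 326/98 = -126*1/262 + 326*(1/98) = -63/131 + 163/49 = 18266/6419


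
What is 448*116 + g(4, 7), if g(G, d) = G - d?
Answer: 51965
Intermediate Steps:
448*116 + g(4, 7) = 448*116 + (4 - 1*7) = 51968 + (4 - 7) = 51968 - 3 = 51965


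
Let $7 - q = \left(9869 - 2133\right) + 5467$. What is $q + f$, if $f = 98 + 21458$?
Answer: $8360$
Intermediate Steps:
$f = 21556$
$q = -13196$ ($q = 7 - \left(\left(9869 - 2133\right) + 5467\right) = 7 - \left(7736 + 5467\right) = 7 - 13203 = -13196$)
$q + f = -13196 + 21556 = 8360$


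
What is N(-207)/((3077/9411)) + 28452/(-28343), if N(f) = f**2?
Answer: 11429282160273/87211411 ≈ 1.3105e+5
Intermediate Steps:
N(-207)/((3077/9411)) + 28452/(-28343) = (-207)**2/((3077/9411)) + 28452/(-28343) = 42849/((3077*(1/9411))) + 28452*(-1/28343) = 42849/(3077/9411) - 28452/28343 = 42849*(9411/3077) - 28452/28343 = 403251939/3077 - 28452/28343 = 11429282160273/87211411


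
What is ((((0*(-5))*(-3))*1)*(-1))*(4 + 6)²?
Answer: 0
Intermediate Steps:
((((0*(-5))*(-3))*1)*(-1))*(4 + 6)² = (((0*(-3))*1)*(-1))*10² = ((0*1)*(-1))*100 = (0*(-1))*100 = 0*100 = 0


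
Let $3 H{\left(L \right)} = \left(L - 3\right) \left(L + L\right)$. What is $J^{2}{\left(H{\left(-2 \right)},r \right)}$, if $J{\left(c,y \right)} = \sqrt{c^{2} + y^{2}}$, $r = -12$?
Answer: $\frac{1696}{9} \approx 188.44$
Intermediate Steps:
$H{\left(L \right)} = \frac{2 L \left(-3 + L\right)}{3}$ ($H{\left(L \right)} = \frac{\left(L - 3\right) \left(L + L\right)}{3} = \frac{\left(-3 + L\right) 2 L}{3} = \frac{2 L \left(-3 + L\right)}{3}$)
$J^{2}{\left(H{\left(-2 \right)},r \right)} = \left(\sqrt{\left(\frac{2}{3} \left(-2\right) \left(-3 - 2\right)\right)^{2} + \left(-12\right)^{2}}\right)^{2} = \left(\sqrt{\left(\frac{2}{3} \left(-2\right) \left(-5\right)\right)^{2} + 144}\right)^{2} = \left(\sqrt{\left(\frac{20}{3}\right)^{2} + 144}\right)^{2} = \left(\sqrt{\frac{400}{9} + 144}\right)^{2} = \left(\sqrt{\frac{1696}{9}}\right)^{2} = \left(\frac{4 \sqrt{106}}{3}\right)^{2} = \frac{1696}{9}$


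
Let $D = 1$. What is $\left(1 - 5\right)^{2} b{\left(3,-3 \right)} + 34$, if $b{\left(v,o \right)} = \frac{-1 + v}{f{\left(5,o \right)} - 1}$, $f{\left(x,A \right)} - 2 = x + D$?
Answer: $\frac{270}{7} \approx 38.571$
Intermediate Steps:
$f{\left(x,A \right)} = 3 + x$ ($f{\left(x,A \right)} = 2 + \left(x + 1\right) = 2 + \left(1 + x\right) = 3 + x$)
$b{\left(v,o \right)} = - \frac{1}{7} + \frac{v}{7}$ ($b{\left(v,o \right)} = \frac{-1 + v}{\left(3 + 5\right) - 1} = \frac{-1 + v}{8 - 1} = \frac{-1 + v}{7} = \left(-1 + v\right) \frac{1}{7} = - \frac{1}{7} + \frac{v}{7}$)
$\left(1 - 5\right)^{2} b{\left(3,-3 \right)} + 34 = \left(1 - 5\right)^{2} \left(- \frac{1}{7} + \frac{1}{7} \cdot 3\right) + 34 = \left(-4\right)^{2} \left(- \frac{1}{7} + \frac{3}{7}\right) + 34 = 16 \cdot \frac{2}{7} + 34 = \frac{32}{7} + 34 = \frac{270}{7}$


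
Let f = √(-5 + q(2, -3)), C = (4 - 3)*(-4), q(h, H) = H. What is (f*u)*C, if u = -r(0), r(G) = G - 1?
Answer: -8*I*√2 ≈ -11.314*I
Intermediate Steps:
r(G) = -1 + G
C = -4 (C = 1*(-4) = -4)
u = 1 (u = -(-1 + 0) = -1*(-1) = 1)
f = 2*I*√2 (f = √(-5 - 3) = √(-8) = 2*I*√2 ≈ 2.8284*I)
(f*u)*C = ((2*I*√2)*1)*(-4) = (2*I*√2)*(-4) = -8*I*√2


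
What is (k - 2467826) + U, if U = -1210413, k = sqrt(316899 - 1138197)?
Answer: -3678239 + I*sqrt(821298) ≈ -3.6782e+6 + 906.25*I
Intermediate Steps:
k = I*sqrt(821298) (k = sqrt(-821298) = I*sqrt(821298) ≈ 906.25*I)
(k - 2467826) + U = (I*sqrt(821298) - 2467826) - 1210413 = (-2467826 + I*sqrt(821298)) - 1210413 = -3678239 + I*sqrt(821298)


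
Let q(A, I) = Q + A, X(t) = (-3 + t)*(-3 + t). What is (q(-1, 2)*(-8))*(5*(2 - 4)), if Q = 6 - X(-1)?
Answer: -880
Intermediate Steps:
X(t) = (-3 + t)²
Q = -10 (Q = 6 - (-3 - 1)² = 6 - 1*(-4)² = 6 - 1*16 = 6 - 16 = -10)
q(A, I) = -10 + A
(q(-1, 2)*(-8))*(5*(2 - 4)) = ((-10 - 1)*(-8))*(5*(2 - 4)) = (-11*(-8))*(5*(-2)) = 88*(-10) = -880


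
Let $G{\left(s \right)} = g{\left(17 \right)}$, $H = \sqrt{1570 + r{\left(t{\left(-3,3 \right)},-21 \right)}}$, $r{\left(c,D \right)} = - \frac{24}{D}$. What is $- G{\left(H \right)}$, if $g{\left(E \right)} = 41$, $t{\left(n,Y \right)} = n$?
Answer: $-41$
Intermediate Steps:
$H = \frac{3 \sqrt{8554}}{7}$ ($H = \sqrt{1570 - \frac{24}{-21}} = \sqrt{1570 - - \frac{8}{7}} = \sqrt{1570 + \frac{8}{7}} = \sqrt{\frac{10998}{7}} = \frac{3 \sqrt{8554}}{7} \approx 39.638$)
$G{\left(s \right)} = 41$
$- G{\left(H \right)} = \left(-1\right) 41 = -41$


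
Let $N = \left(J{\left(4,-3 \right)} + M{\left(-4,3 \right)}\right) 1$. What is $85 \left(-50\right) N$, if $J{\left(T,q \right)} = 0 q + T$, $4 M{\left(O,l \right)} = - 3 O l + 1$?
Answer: $- \frac{112625}{2} \approx -56313.0$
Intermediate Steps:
$M{\left(O,l \right)} = \frac{1}{4} - \frac{3 O l}{4}$ ($M{\left(O,l \right)} = \frac{- 3 O l + 1}{4} = \frac{1 - 3 O l}{4} = \frac{1}{4} - \frac{3 O l}{4}$)
$J{\left(T,q \right)} = T$ ($J{\left(T,q \right)} = 0 + T = T$)
$N = \frac{53}{4}$ ($N = \left(4 - \left(- \frac{1}{4} - 9\right)\right) 1 = \left(4 + \left(\frac{1}{4} + 9\right)\right) 1 = \left(4 + \frac{37}{4}\right) 1 = \frac{53}{4} \cdot 1 = \frac{53}{4} \approx 13.25$)
$85 \left(-50\right) N = 85 \left(-50\right) \frac{53}{4} = \left(-4250\right) \frac{53}{4} = - \frac{112625}{2}$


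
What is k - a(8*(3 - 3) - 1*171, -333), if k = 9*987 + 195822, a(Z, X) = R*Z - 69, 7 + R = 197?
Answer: 237264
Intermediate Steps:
R = 190 (R = -7 + 197 = 190)
a(Z, X) = -69 + 190*Z (a(Z, X) = 190*Z - 69 = -69 + 190*Z)
k = 204705 (k = 8883 + 195822 = 204705)
k - a(8*(3 - 3) - 1*171, -333) = 204705 - (-69 + 190*(8*(3 - 3) - 1*171)) = 204705 - (-69 + 190*(8*0 - 171)) = 204705 - (-69 + 190*(0 - 171)) = 204705 - (-69 + 190*(-171)) = 204705 - (-69 - 32490) = 204705 - 1*(-32559) = 204705 + 32559 = 237264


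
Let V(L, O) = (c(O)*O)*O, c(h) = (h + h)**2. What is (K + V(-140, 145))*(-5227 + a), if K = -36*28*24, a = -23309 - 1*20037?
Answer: -85885724954484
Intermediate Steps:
c(h) = 4*h**2 (c(h) = (2*h)**2 = 4*h**2)
a = -43346 (a = -23309 - 20037 = -43346)
K = -24192 (K = -1008*24 = -24192)
V(L, O) = 4*O**4 (V(L, O) = ((4*O**2)*O)*O = (4*O**3)*O = 4*O**4)
(K + V(-140, 145))*(-5227 + a) = (-24192 + 4*145**4)*(-5227 - 43346) = (-24192 + 4*442050625)*(-48573) = (-24192 + 1768202500)*(-48573) = 1768178308*(-48573) = -85885724954484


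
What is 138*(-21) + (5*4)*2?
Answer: -2858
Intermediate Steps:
138*(-21) + (5*4)*2 = -2898 + 20*2 = -2898 + 40 = -2858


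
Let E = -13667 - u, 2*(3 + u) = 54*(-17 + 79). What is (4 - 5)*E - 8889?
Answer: 6449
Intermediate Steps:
u = 1671 (u = -3 + (54*(-17 + 79))/2 = -3 + (54*62)/2 = -3 + (1/2)*3348 = -3 + 1674 = 1671)
E = -15338 (E = -13667 - 1*1671 = -13667 - 1671 = -15338)
(4 - 5)*E - 8889 = (4 - 5)*(-15338) - 8889 = -1*(-15338) - 8889 = 15338 - 8889 = 6449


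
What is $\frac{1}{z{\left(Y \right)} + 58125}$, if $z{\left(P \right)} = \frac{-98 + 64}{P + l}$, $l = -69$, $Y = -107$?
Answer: $\frac{88}{5115017} \approx 1.7204 \cdot 10^{-5}$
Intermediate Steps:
$z{\left(P \right)} = - \frac{34}{-69 + P}$ ($z{\left(P \right)} = \frac{-98 + 64}{P - 69} = - \frac{34}{-69 + P}$)
$\frac{1}{z{\left(Y \right)} + 58125} = \frac{1}{- \frac{34}{-69 - 107} + 58125} = \frac{1}{- \frac{34}{-176} + 58125} = \frac{1}{\left(-34\right) \left(- \frac{1}{176}\right) + 58125} = \frac{1}{\frac{17}{88} + 58125} = \frac{1}{\frac{5115017}{88}} = \frac{88}{5115017}$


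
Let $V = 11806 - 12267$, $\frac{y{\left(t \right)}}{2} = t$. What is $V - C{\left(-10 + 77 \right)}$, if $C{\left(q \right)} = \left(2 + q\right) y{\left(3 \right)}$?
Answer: $-875$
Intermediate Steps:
$y{\left(t \right)} = 2 t$
$C{\left(q \right)} = 12 + 6 q$ ($C{\left(q \right)} = \left(2 + q\right) 2 \cdot 3 = \left(2 + q\right) 6 = 12 + 6 q$)
$V = -461$ ($V = 11806 - 12267 = -461$)
$V - C{\left(-10 + 77 \right)} = -461 - \left(12 + 6 \left(-10 + 77\right)\right) = -461 - \left(12 + 6 \cdot 67\right) = -461 - \left(12 + 402\right) = -461 - 414 = -875$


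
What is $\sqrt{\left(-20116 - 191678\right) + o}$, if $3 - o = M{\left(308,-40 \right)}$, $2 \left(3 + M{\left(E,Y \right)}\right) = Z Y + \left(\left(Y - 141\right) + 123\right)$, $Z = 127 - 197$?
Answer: $i \sqrt{213159} \approx 461.69 i$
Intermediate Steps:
$Z = -70$ ($Z = 127 - 197 = -70$)
$M{\left(E,Y \right)} = -12 - \frac{69 Y}{2}$ ($M{\left(E,Y \right)} = -3 + \frac{- 70 Y + \left(\left(Y - 141\right) + 123\right)}{2} = -3 + \frac{- 70 Y + \left(\left(-141 + Y\right) + 123\right)}{2} = -3 + \frac{- 70 Y + \left(-18 + Y\right)}{2} = -3 + \frac{-18 - 69 Y}{2} = -3 - \left(9 + \frac{69 Y}{2}\right) = -12 - \frac{69 Y}{2}$)
$o = -1365$ ($o = 3 - \left(-12 - -1380\right) = 3 - \left(-12 + 1380\right) = 3 - 1368 = -1365$)
$\sqrt{\left(-20116 - 191678\right) + o} = \sqrt{\left(-20116 - 191678\right) - 1365} = \sqrt{-211794 - 1365} = \sqrt{-213159} = i \sqrt{213159}$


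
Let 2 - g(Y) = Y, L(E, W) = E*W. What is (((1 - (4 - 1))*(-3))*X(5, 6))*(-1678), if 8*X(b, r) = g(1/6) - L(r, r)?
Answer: 171995/4 ≈ 42999.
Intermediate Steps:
g(Y) = 2 - Y
X(b, r) = 11/48 - r²/8 (X(b, r) = ((2 - 1/6) - r*r)/8 = ((2 - 1*⅙) - r²)/8 = ((2 - ⅙) - r²)/8 = (11/6 - r²)/8 = 11/48 - r²/8)
(((1 - (4 - 1))*(-3))*X(5, 6))*(-1678) = (((1 - (4 - 1))*(-3))*(11/48 - ⅛*6²))*(-1678) = (((1 - 1*3)*(-3))*(11/48 - ⅛*36))*(-1678) = (((1 - 3)*(-3))*(11/48 - 9/2))*(-1678) = (-2*(-3)*(-205/48))*(-1678) = (6*(-205/48))*(-1678) = -205/8*(-1678) = 171995/4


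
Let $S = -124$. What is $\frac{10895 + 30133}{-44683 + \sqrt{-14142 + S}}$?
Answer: $- \frac{1833254124}{1996584755} - \frac{41028 i \sqrt{14266}}{1996584755} \approx -0.91819 - 0.0024544 i$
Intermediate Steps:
$\frac{10895 + 30133}{-44683 + \sqrt{-14142 + S}} = \frac{10895 + 30133}{-44683 + \sqrt{-14142 - 124}} = \frac{41028}{-44683 + \sqrt{-14266}} = \frac{41028}{-44683 + i \sqrt{14266}}$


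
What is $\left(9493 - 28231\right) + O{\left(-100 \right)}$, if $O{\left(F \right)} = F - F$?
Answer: $-18738$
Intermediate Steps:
$O{\left(F \right)} = 0$
$\left(9493 - 28231\right) + O{\left(-100 \right)} = \left(9493 - 28231\right) + 0 = -18738 + 0 = -18738$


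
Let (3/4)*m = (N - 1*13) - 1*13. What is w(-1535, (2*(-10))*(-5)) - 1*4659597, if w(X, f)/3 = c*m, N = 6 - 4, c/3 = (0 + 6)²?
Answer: -4669965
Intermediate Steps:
c = 108 (c = 3*(0 + 6)² = 3*6² = 3*36 = 108)
N = 2
m = -32 (m = 4*((2 - 1*13) - 1*13)/3 = 4*((2 - 13) - 13)/3 = 4*(-11 - 13)/3 = (4/3)*(-24) = -32)
w(X, f) = -10368 (w(X, f) = 3*(108*(-32)) = 3*(-3456) = -10368)
w(-1535, (2*(-10))*(-5)) - 1*4659597 = -10368 - 1*4659597 = -10368 - 4659597 = -4669965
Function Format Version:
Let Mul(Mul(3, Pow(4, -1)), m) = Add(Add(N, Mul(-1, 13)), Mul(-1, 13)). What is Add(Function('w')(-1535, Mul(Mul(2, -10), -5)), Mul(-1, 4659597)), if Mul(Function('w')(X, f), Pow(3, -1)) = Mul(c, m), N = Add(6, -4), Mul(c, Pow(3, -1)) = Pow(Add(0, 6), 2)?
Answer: -4669965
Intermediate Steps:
c = 108 (c = Mul(3, Pow(Add(0, 6), 2)) = Mul(3, Pow(6, 2)) = Mul(3, 36) = 108)
N = 2
m = -32 (m = Mul(Rational(4, 3), Add(Add(2, Mul(-1, 13)), Mul(-1, 13))) = Mul(Rational(4, 3), Add(Add(2, -13), -13)) = Mul(Rational(4, 3), Add(-11, -13)) = Mul(Rational(4, 3), -24) = -32)
Function('w')(X, f) = -10368 (Function('w')(X, f) = Mul(3, Mul(108, -32)) = Mul(3, -3456) = -10368)
Add(Function('w')(-1535, Mul(Mul(2, -10), -5)), Mul(-1, 4659597)) = Add(-10368, Mul(-1, 4659597)) = Add(-10368, -4659597) = -4669965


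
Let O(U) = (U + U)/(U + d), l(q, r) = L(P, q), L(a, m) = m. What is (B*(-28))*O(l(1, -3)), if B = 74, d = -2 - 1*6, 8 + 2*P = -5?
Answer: 592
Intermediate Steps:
P = -13/2 (P = -4 + (1/2)*(-5) = -4 - 5/2 = -13/2 ≈ -6.5000)
l(q, r) = q
d = -8 (d = -2 - 6 = -8)
O(U) = 2*U/(-8 + U) (O(U) = (U + U)/(U - 8) = (2*U)/(-8 + U) = 2*U/(-8 + U))
(B*(-28))*O(l(1, -3)) = (74*(-28))*(2*1/(-8 + 1)) = -4144/(-7) = -4144*(-1)/7 = -2072*(-2/7) = 592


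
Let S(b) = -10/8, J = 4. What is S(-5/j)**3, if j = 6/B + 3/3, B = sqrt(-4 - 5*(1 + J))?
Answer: -125/64 ≈ -1.9531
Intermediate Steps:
B = I*sqrt(29) (B = sqrt(-4 - 5*(1 + 4)) = sqrt(-4 - 5*5) = sqrt(-4 - 25) = sqrt(-29) = I*sqrt(29) ≈ 5.3852*I)
j = 1 - 6*I*sqrt(29)/29 (j = 6/((I*sqrt(29))) + 3/3 = 6*(-I*sqrt(29)/29) + 3*(1/3) = -6*I*sqrt(29)/29 + 1 = 1 - 6*I*sqrt(29)/29 ≈ 1.0 - 1.1142*I)
S(b) = -5/4 (S(b) = -10*1/8 = -5/4)
S(-5/j)**3 = (-5/4)**3 = -125/64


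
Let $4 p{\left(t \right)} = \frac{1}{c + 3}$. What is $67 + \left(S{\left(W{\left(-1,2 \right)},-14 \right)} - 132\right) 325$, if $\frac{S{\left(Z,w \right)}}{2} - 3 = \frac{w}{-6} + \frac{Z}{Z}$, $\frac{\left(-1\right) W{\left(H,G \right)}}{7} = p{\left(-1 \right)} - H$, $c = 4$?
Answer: $- \frac{116149}{3} \approx -38716.0$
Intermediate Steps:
$p{\left(t \right)} = \frac{1}{28}$ ($p{\left(t \right)} = \frac{1}{4 \left(4 + 3\right)} = \frac{1}{4 \cdot 7} = \frac{1}{4} \cdot \frac{1}{7} = \frac{1}{28}$)
$W{\left(H,G \right)} = - \frac{1}{4} + 7 H$ ($W{\left(H,G \right)} = - 7 \left(\frac{1}{28} - H\right) = - \frac{1}{4} + 7 H$)
$S{\left(Z,w \right)} = 8 - \frac{w}{3}$ ($S{\left(Z,w \right)} = 6 + 2 \left(\frac{w}{-6} + \frac{Z}{Z}\right) = 6 + 2 \left(w \left(- \frac{1}{6}\right) + 1\right) = 6 + 2 \left(- \frac{w}{6} + 1\right) = 6 + 2 \left(1 - \frac{w}{6}\right) = 6 - \left(-2 + \frac{w}{3}\right) = 8 - \frac{w}{3}$)
$67 + \left(S{\left(W{\left(-1,2 \right)},-14 \right)} - 132\right) 325 = 67 + \left(\left(8 - - \frac{14}{3}\right) - 132\right) 325 = 67 + \left(\left(8 + \frac{14}{3}\right) - 132\right) 325 = 67 + \left(\frac{38}{3} - 132\right) 325 = 67 - \frac{116350}{3} = - \frac{116149}{3}$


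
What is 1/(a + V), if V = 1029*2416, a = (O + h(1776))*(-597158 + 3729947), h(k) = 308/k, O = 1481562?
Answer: 148/686930776535587 ≈ 2.1545e-13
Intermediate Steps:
a = 686930408598115/148 (a = (1481562 + 308/1776)*(-597158 + 3729947) = (1481562 + 308*(1/1776))*3132789 = (1481562 + 77/444)*3132789 = (657813605/444)*3132789 = 686930408598115/148 ≈ 4.6414e+12)
V = 2486064
1/(a + V) = 1/(686930408598115/148 + 2486064) = 1/(686930776535587/148) = 148/686930776535587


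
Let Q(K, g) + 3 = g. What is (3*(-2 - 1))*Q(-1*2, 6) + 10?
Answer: -17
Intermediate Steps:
Q(K, g) = -3 + g
(3*(-2 - 1))*Q(-1*2, 6) + 10 = (3*(-2 - 1))*(-3 + 6) + 10 = (3*(-3))*3 + 10 = -9*3 + 10 = -27 + 10 = -17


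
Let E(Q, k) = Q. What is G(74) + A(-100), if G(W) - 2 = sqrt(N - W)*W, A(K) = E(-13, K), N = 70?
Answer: -11 + 148*I ≈ -11.0 + 148.0*I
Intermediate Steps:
A(K) = -13
G(W) = 2 + W*sqrt(70 - W) (G(W) = 2 + sqrt(70 - W)*W = 2 + W*sqrt(70 - W))
G(74) + A(-100) = (2 + 74*sqrt(70 - 1*74)) - 13 = (2 + 74*sqrt(70 - 74)) - 13 = (2 + 74*sqrt(-4)) - 13 = (2 + 74*(2*I)) - 13 = (2 + 148*I) - 13 = -11 + 148*I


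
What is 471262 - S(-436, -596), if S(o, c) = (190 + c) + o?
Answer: 472104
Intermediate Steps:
S(o, c) = 190 + c + o
471262 - S(-436, -596) = 471262 - (190 - 596 - 436) = 471262 - 1*(-842) = 471262 + 842 = 472104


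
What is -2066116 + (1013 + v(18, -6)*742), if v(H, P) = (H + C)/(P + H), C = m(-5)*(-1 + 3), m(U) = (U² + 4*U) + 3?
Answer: -6189002/3 ≈ -2.0630e+6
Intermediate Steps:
m(U) = 3 + U² + 4*U
C = 16 (C = (3 + (-5)² + 4*(-5))*(-1 + 3) = (3 + 25 - 20)*2 = 8*2 = 16)
v(H, P) = (16 + H)/(H + P) (v(H, P) = (H + 16)/(P + H) = (16 + H)/(H + P))
-2066116 + (1013 + v(18, -6)*742) = -2066116 + (1013 + ((16 + 18)/(18 - 6))*742) = -2066116 + (1013 + (34/12)*742) = -2066116 + (1013 + ((1/12)*34)*742) = -2066116 + (1013 + (17/6)*742) = -2066116 + (1013 + 6307/3) = -2066116 + 9346/3 = -6189002/3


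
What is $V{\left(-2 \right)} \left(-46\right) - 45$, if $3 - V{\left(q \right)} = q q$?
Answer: $1$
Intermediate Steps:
$V{\left(q \right)} = 3 - q^{2}$ ($V{\left(q \right)} = 3 - q q = 3 - q^{2}$)
$V{\left(-2 \right)} \left(-46\right) - 45 = \left(3 - \left(-2\right)^{2}\right) \left(-46\right) - 45 = \left(3 - 4\right) \left(-46\right) - 45 = \left(-1\right) \left(-46\right) - 45 = 46 - 45 = 1$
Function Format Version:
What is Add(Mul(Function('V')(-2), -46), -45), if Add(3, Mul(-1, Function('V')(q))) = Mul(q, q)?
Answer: 1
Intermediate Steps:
Function('V')(q) = Add(3, Mul(-1, Pow(q, 2))) (Function('V')(q) = Add(3, Mul(-1, Mul(q, q))) = Add(3, Mul(-1, Pow(q, 2))))
Add(Mul(Function('V')(-2), -46), -45) = Add(Mul(Add(3, Mul(-1, Pow(-2, 2))), -46), -45) = Add(Mul(Add(3, Mul(-1, 4)), -46), -45) = Add(Mul(Add(3, -4), -46), -45) = Add(Mul(-1, -46), -45) = Add(46, -45) = 1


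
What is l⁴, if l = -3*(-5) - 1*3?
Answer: 20736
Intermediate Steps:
l = 12 (l = 15 - 3 = 12)
l⁴ = 12⁴ = 20736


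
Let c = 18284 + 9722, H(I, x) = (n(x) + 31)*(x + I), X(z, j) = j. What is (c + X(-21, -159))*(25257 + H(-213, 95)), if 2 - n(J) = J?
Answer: 907060331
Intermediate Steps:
n(J) = 2 - J
H(I, x) = (33 - x)*(I + x) (H(I, x) = ((2 - x) + 31)*(x + I) = (33 - x)*(I + x))
c = 28006
(c + X(-21, -159))*(25257 + H(-213, 95)) = (28006 - 159)*(25257 + (-1*95**2 + 33*(-213) + 33*95 - 1*(-213)*95)) = 27847*(25257 + (-1*9025 - 7029 + 3135 + 20235)) = 27847*(25257 + (-9025 - 7029 + 3135 + 20235)) = 27847*(25257 + 7316) = 27847*32573 = 907060331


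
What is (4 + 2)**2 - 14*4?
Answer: -20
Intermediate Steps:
(4 + 2)**2 - 14*4 = 6**2 - 56 = 36 - 56 = -20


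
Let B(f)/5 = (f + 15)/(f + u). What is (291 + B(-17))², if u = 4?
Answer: 14386849/169 ≈ 85129.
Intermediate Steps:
B(f) = 5*(15 + f)/(4 + f) (B(f) = 5*((f + 15)/(f + 4)) = 5*((15 + f)/(4 + f)) = 5*(15 + f)/(4 + f))
(291 + B(-17))² = (291 + 5*(15 - 17)/(4 - 17))² = (291 + 5*(-2)/(-13))² = (291 + 5*(-1/13)*(-2))² = (291 + 10/13)² = (3793/13)² = 14386849/169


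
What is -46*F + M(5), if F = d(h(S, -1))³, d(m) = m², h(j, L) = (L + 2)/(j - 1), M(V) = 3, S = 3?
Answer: 73/32 ≈ 2.2813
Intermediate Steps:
h(j, L) = (2 + L)/(-1 + j)
F = 1/64 (F = (((2 - 1)/(-1 + 3))²)³ = ((1/2)²)³ = (((½)*1)²)³ = ((½)²)³ = (¼)³ = 1/64 ≈ 0.015625)
-46*F + M(5) = -46*1/64 + 3 = -23/32 + 3 = 73/32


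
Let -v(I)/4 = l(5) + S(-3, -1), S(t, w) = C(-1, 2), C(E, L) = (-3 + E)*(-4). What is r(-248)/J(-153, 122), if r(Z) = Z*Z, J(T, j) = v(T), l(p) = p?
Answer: -15376/21 ≈ -732.19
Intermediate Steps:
C(E, L) = 12 - 4*E
S(t, w) = 16 (S(t, w) = 12 - 4*(-1) = 12 + 4 = 16)
v(I) = -84 (v(I) = -4*(5 + 16) = -4*21 = -84)
J(T, j) = -84
r(Z) = Z²
r(-248)/J(-153, 122) = (-248)²/(-84) = 61504*(-1/84) = -15376/21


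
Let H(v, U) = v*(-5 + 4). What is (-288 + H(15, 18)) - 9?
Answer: -312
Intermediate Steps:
H(v, U) = -v (H(v, U) = v*(-1) = -v)
(-288 + H(15, 18)) - 9 = (-288 - 1*15) - 9 = (-288 - 15) - 9 = -303 - 9 = -312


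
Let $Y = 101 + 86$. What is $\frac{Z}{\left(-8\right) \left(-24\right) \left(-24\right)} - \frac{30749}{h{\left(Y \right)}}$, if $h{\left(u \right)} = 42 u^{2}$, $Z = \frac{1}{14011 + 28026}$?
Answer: $- \frac{992713752367}{47416057210368} \approx -0.020936$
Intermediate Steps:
$Z = \frac{1}{42037} \approx 2.3789 \cdot 10^{-5}$
$Y = 187$
$\frac{Z}{\left(-8\right) \left(-24\right) \left(-24\right)} - \frac{30749}{h{\left(Y \right)}} = \frac{1}{42037 \left(-8\right) \left(-24\right) \left(-24\right)} - \frac{30749}{42 \cdot 187^{2}} = \frac{1}{42037 \cdot 192 \left(-24\right)} - \frac{30749}{42 \cdot 34969} = \frac{1}{42037 \left(-4608\right)} - \frac{30749}{1468698} = \frac{1}{42037} \left(- \frac{1}{4608}\right) - \frac{30749}{1468698} = - \frac{1}{193706496} - \frac{30749}{1468698} = - \frac{992713752367}{47416057210368}$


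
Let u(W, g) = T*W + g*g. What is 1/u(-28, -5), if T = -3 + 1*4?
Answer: -1/3 ≈ -0.33333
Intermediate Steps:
T = 1 (T = -3 + 4 = 1)
u(W, g) = W + g**2 (u(W, g) = 1*W + g*g = W + g**2)
1/u(-28, -5) = 1/(-28 + (-5)**2) = 1/(-28 + 25) = 1/(-3) = -1/3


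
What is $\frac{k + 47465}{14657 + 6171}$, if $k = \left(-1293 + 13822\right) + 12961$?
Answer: $\frac{72955}{20828} \approx 3.5027$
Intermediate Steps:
$k = 25490$ ($k = 12529 + 12961 = 25490$)
$\frac{k + 47465}{14657 + 6171} = \frac{25490 + 47465}{14657 + 6171} = \frac{72955}{20828}$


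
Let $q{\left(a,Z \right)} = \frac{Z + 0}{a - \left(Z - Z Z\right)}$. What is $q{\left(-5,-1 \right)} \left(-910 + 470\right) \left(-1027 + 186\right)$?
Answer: $\frac{370040}{3} \approx 1.2335 \cdot 10^{5}$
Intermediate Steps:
$q{\left(a,Z \right)} = \frac{Z}{a + Z^{2} - Z}$ ($q{\left(a,Z \right)} = \frac{Z}{a + \left(Z^{2} - Z\right)} = \frac{Z}{a + Z^{2} - Z}$)
$q{\left(-5,-1 \right)} \left(-910 + 470\right) \left(-1027 + 186\right) = - \frac{1}{-5 + \left(-1\right)^{2} - -1} \left(-910 + 470\right) \left(-1027 + 186\right) = - \frac{1}{-5 + 1 + 1} \left(\left(-440\right) \left(-841\right)\right) = - \frac{1}{-3} \cdot 370040 = \left(-1\right) \left(- \frac{1}{3}\right) 370040 = \frac{1}{3} \cdot 370040 = \frac{370040}{3}$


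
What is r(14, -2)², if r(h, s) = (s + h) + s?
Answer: 100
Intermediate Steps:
r(h, s) = h + 2*s (r(h, s) = (h + s) + s = h + 2*s)
r(14, -2)² = (14 + 2*(-2))² = (14 - 4)² = 10² = 100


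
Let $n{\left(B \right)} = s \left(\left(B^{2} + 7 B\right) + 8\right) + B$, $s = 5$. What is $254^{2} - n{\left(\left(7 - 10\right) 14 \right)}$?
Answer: $57168$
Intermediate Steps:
$n{\left(B \right)} = 40 + 5 B^{2} + 36 B$ ($n{\left(B \right)} = 5 \left(\left(B^{2} + 7 B\right) + 8\right) + B = 5 \left(8 + B^{2} + 7 B\right) + B = \left(40 + 5 B^{2} + 35 B\right) + B = 40 + 5 B^{2} + 36 B$)
$254^{2} - n{\left(\left(7 - 10\right) 14 \right)} = 254^{2} - \left(40 + 5 \left(\left(7 - 10\right) 14\right)^{2} + 36 \left(7 - 10\right) 14\right) = 64516 - \left(40 + 5 \left(\left(-3\right) 14\right)^{2} + 36 \left(\left(-3\right) 14\right)\right) = 64516 - \left(40 + 5 \left(-42\right)^{2} + 36 \left(-42\right)\right) = 64516 - \left(40 + 5 \cdot 1764 - 1512\right) = 64516 - \left(40 + 8820 - 1512\right) = 64516 - 7348 = 57168$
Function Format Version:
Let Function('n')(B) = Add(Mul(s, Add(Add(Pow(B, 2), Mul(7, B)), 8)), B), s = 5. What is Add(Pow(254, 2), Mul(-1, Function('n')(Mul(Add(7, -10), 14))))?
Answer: 57168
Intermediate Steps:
Function('n')(B) = Add(40, Mul(5, Pow(B, 2)), Mul(36, B)) (Function('n')(B) = Add(Mul(5, Add(Add(Pow(B, 2), Mul(7, B)), 8)), B) = Add(Mul(5, Add(8, Pow(B, 2), Mul(7, B))), B) = Add(Add(40, Mul(5, Pow(B, 2)), Mul(35, B)), B) = Add(40, Mul(5, Pow(B, 2)), Mul(36, B)))
Add(Pow(254, 2), Mul(-1, Function('n')(Mul(Add(7, -10), 14)))) = Add(Pow(254, 2), Mul(-1, Add(40, Mul(5, Pow(Mul(Add(7, -10), 14), 2)), Mul(36, Mul(Add(7, -10), 14))))) = Add(64516, Mul(-1, Add(40, Mul(5, Pow(Mul(-3, 14), 2)), Mul(36, Mul(-3, 14))))) = Add(64516, Mul(-1, Add(40, Mul(5, Pow(-42, 2)), Mul(36, -42)))) = Add(64516, Mul(-1, Add(40, Mul(5, 1764), -1512))) = Add(64516, Mul(-1, Add(40, 8820, -1512))) = Add(64516, Mul(-1, 7348)) = Add(64516, -7348) = 57168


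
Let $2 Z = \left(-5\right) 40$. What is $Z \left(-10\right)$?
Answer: $1000$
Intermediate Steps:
$Z = -100$ ($Z = \frac{\left(-5\right) 40}{2} = \frac{1}{2} \left(-200\right) = -100$)
$Z \left(-10\right) = \left(-100\right) \left(-10\right) = 1000$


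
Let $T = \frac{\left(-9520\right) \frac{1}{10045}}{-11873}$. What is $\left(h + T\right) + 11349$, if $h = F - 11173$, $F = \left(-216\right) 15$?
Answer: $- \frac{10440735992}{3407551} \approx -3064.0$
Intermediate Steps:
$F = -3240$
$h = -14413$ ($h = -3240 - 11173 = -14413$)
$T = \frac{272}{3407551}$ ($T = \left(-9520\right) \frac{1}{10045} \left(- \frac{1}{11873}\right) = \left(- \frac{272}{287}\right) \left(- \frac{1}{11873}\right) = \frac{272}{3407551} \approx 7.9823 \cdot 10^{-5}$)
$\left(h + T\right) + 11349 = \left(-14413 + \frac{272}{3407551}\right) + 11349 = - \frac{49113032291}{3407551} + 11349 = - \frac{10440735992}{3407551}$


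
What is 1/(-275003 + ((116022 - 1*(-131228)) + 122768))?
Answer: 1/95015 ≈ 1.0525e-5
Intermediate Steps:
1/(-275003 + ((116022 - 1*(-131228)) + 122768)) = 1/(-275003 + ((116022 + 131228) + 122768)) = 1/(-275003 + (247250 + 122768)) = 1/(-275003 + 370018) = 1/95015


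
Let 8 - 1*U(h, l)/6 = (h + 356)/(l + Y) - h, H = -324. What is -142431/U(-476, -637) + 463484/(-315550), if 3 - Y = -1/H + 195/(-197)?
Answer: 293885755400073707/5969170002648600 ≈ 49.234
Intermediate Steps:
Y = 254467/63828 (Y = 3 - (-1/(-324) + 195/(-197)) = 3 - (-1*(-1/324) + 195*(-1/197)) = 3 - (1/324 - 195/197) = 3 - 1*(-62983/63828) = 3 + 62983/63828 = 254467/63828 ≈ 3.9868)
U(h, l) = 48 + 6*h - 6*(356 + h)/(254467/63828 + l) (U(h, l) = 48 - 6*((h + 356)/(l + 254467/63828) - h) = 48 - 6*((356 + h)/(254467/63828 + l) - h) = 48 - 6*(-h + (356 + h)/(254467/63828 + l)) = 48 + (6*h - 6*(356 + h)/(254467/63828 + l)) = 48 + 6*h - 6*(356 + h)/(254467/63828 + l))
-142431/U(-476, -637) + 463484/(-315550) = -142431*(254467 + 63828*(-637))/(6*(-20687032 + 190639*(-476) + 510624*(-637) + 63828*(-476)*(-637))) + 463484/(-315550) = -142431*(254467 - 40658436)/(6*(-20687032 - 90744164 - 325267488 + 19353415536)) + 463484*(-1/315550) = -142431/(6*18916716852/(-40403969)) - 231742/157775 = -142431/(6*(-1/40403969)*18916716852) - 231742/157775 = -142431/(-113500301112/40403969) - 231742/157775 = -142431*(-40403969/113500301112) - 231742/157775 = 1918259236213/37833433704 - 231742/157775 = 293885755400073707/5969170002648600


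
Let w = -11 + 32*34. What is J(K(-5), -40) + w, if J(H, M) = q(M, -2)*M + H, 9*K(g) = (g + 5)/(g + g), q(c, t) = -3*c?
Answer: -3723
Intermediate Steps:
K(g) = (5 + g)/(18*g) (K(g) = ((g + 5)/(g + g))/9 = ((5 + g)/((2*g)))/9 = ((5 + g)*(1/(2*g)))/9 = ((5 + g)/(2*g))/9 = (5 + g)/(18*g))
J(H, M) = H - 3*M² (J(H, M) = (-3*M)*M + H = -3*M² + H = H - 3*M²)
w = 1077 (w = -11 + 1088 = 1077)
J(K(-5), -40) + w = ((1/18)*(5 - 5)/(-5) - 3*(-40)²) + 1077 = ((1/18)*(-⅕)*0 - 3*1600) + 1077 = (0 - 4800) + 1077 = -4800 + 1077 = -3723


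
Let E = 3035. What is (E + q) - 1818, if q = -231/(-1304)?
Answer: 1587199/1304 ≈ 1217.2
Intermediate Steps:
q = 231/1304 (q = -231*(-1/1304) = 231/1304 ≈ 0.17715)
(E + q) - 1818 = (3035 + 231/1304) - 1818 = 3957871/1304 - 1818 = 1587199/1304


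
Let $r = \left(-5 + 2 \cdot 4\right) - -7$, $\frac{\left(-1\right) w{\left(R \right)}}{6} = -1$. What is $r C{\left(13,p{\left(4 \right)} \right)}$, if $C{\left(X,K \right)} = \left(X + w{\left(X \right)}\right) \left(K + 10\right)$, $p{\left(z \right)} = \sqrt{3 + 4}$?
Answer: $1900 + 190 \sqrt{7} \approx 2402.7$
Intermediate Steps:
$w{\left(R \right)} = 6$ ($w{\left(R \right)} = \left(-6\right) \left(-1\right) = 6$)
$p{\left(z \right)} = \sqrt{7}$
$r = 10$ ($r = \left(-5 + 8\right) + 7 = 3 + 7 = 10$)
$C{\left(X,K \right)} = \left(6 + X\right) \left(10 + K\right)$ ($C{\left(X,K \right)} = \left(X + 6\right) \left(K + 10\right) = \left(6 + X\right) \left(10 + K\right)$)
$r C{\left(13,p{\left(4 \right)} \right)} = 10 \left(60 + 6 \sqrt{7} + 10 \cdot 13 + \sqrt{7} \cdot 13\right) = 10 \left(60 + 6 \sqrt{7} + 130 + 13 \sqrt{7}\right) = 10 \left(190 + 19 \sqrt{7}\right) = 1900 + 190 \sqrt{7}$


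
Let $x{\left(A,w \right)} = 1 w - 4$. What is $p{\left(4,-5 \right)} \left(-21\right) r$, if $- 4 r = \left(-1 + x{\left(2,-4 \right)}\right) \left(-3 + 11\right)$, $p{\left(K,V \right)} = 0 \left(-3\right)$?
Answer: $0$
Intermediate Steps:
$p{\left(K,V \right)} = 0$
$x{\left(A,w \right)} = -4 + w$ ($x{\left(A,w \right)} = w - 4 = -4 + w$)
$r = 18$ ($r = - \frac{\left(-1 - 8\right) \left(-3 + 11\right)}{4} = - \frac{\left(-1 - 8\right) 8}{4} = - \frac{\left(-9\right) 8}{4} = \left(- \frac{1}{4}\right) \left(-72\right) = 18$)
$p{\left(4,-5 \right)} \left(-21\right) r = 0 \left(-21\right) 18 = 0 \cdot 18 = 0$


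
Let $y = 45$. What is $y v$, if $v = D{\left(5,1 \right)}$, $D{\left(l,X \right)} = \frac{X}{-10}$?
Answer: $- \frac{9}{2} \approx -4.5$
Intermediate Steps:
$D{\left(l,X \right)} = - \frac{X}{10}$ ($D{\left(l,X \right)} = X \left(- \frac{1}{10}\right) = - \frac{X}{10}$)
$v = - \frac{1}{10}$ ($v = \left(- \frac{1}{10}\right) 1 = - \frac{1}{10} \approx -0.1$)
$y v = 45 \left(- \frac{1}{10}\right) = - \frac{9}{2}$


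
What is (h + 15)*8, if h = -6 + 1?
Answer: 80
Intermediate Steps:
h = -5
(h + 15)*8 = (-5 + 15)*8 = 10*8 = 80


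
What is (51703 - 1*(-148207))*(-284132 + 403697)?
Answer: 23902239150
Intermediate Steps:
(51703 - 1*(-148207))*(-284132 + 403697) = (51703 + 148207)*119565 = 199910*119565 = 23902239150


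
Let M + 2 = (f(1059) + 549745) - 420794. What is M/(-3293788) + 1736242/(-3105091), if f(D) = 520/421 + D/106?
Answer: -273077485425680699/456412927070319208 ≈ -0.59831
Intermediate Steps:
f(D) = 520/421 + D/106 (f(D) = 520*(1/421) + D*(1/106) = 520/421 + D/106)
M = 5754979033/44626 (M = -2 + (((520/421 + (1/106)*1059) + 549745) - 420794) = -2 + (((520/421 + 1059/106) + 549745) - 420794) = -2 + ((500959/44626 + 549745) - 420794) = -2 + (24533421329/44626 - 420794) = -2 + 5755068285/44626 = 5754979033/44626 ≈ 1.2896e+5)
M/(-3293788) + 1736242/(-3105091) = (5754979033/44626)/(-3293788) + 1736242/(-3105091) = (5754979033/44626)*(-1/3293788) + 1736242*(-1/3105091) = -5754979033/146988583288 - 1736242/3105091 = -273077485425680699/456412927070319208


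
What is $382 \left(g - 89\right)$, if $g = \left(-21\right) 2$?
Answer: $-50042$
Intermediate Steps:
$g = -42$
$382 \left(g - 89\right) = 382 \left(-42 - 89\right) = 382 \left(-131\right) = -50042$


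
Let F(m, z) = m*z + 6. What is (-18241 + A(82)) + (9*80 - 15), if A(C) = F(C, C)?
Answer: -10806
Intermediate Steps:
F(m, z) = 6 + m*z
A(C) = 6 + C² (A(C) = 6 + C*C = 6 + C²)
(-18241 + A(82)) + (9*80 - 15) = (-18241 + (6 + 82²)) + (9*80 - 15) = (-18241 + (6 + 6724)) + (720 - 15) = (-18241 + 6730) + 705 = -11511 + 705 = -10806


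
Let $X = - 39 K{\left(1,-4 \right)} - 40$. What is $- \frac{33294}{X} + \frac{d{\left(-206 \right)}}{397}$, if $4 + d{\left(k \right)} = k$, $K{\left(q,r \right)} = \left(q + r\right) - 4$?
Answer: $- \frac{13266648}{92501} \approx -143.42$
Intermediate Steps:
$K{\left(q,r \right)} = -4 + q + r$
$d{\left(k \right)} = -4 + k$
$X = 233$ ($X = - 39 \left(-4 + 1 - 4\right) - 40 = \left(-39\right) \left(-7\right) - 40 = 273 - 40 = 233$)
$- \frac{33294}{X} + \frac{d{\left(-206 \right)}}{397} = - \frac{33294}{233} + \frac{-4 - 206}{397} = \left(-33294\right) \frac{1}{233} - \frac{210}{397} = - \frac{33294}{233} - \frac{210}{397} = - \frac{13266648}{92501}$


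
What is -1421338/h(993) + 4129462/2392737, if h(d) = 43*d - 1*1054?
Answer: -3228916577116/99645532365 ≈ -32.404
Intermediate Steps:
h(d) = -1054 + 43*d (h(d) = 43*d - 1054 = -1054 + 43*d)
-1421338/h(993) + 4129462/2392737 = -1421338/(-1054 + 43*993) + 4129462/2392737 = -1421338/(-1054 + 42699) + 4129462*(1/2392737) = -1421338/41645 + 4129462/2392737 = -3228916577116/99645532365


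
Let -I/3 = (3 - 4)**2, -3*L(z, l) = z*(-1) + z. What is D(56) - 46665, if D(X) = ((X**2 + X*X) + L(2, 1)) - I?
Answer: -40390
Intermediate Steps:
L(z, l) = 0 (L(z, l) = -(z*(-1) + z)/3 = -(-z + z)/3 = -1/3*0 = 0)
I = -3 (I = -3*(3 - 4)**2 = -3*(-1)**2 = -3*1 = -3)
D(X) = 3 + 2*X**2 (D(X) = ((X**2 + X*X) + 0) - 1*(-3) = ((X**2 + X**2) + 0) + 3 = (2*X**2 + 0) + 3 = 2*X**2 + 3 = 3 + 2*X**2)
D(56) - 46665 = (3 + 2*56**2) - 46665 = (3 + 2*3136) - 46665 = (3 + 6272) - 46665 = 6275 - 46665 = -40390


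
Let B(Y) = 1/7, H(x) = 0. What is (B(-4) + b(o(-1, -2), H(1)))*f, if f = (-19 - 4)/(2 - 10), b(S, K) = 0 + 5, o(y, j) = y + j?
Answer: 207/14 ≈ 14.786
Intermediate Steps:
B(Y) = ⅐
o(y, j) = j + y
b(S, K) = 5
f = 23/8 (f = -23/(-8) = -23*(-⅛) = 23/8 ≈ 2.8750)
(B(-4) + b(o(-1, -2), H(1)))*f = (⅐ + 5)*(23/8) = (36/7)*(23/8) = 207/14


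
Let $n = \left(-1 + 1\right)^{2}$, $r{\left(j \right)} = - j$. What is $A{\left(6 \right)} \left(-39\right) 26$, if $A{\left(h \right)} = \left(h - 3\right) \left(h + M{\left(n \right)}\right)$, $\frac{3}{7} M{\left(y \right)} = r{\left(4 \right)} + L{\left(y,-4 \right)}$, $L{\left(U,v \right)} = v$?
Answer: $38532$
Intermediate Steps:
$n = 0$ ($n = 0^{2} = 0$)
$M{\left(y \right)} = - \frac{56}{3}$ ($M{\left(y \right)} = \frac{7 \left(\left(-1\right) 4 - 4\right)}{3} = \frac{7 \left(-4 - 4\right)}{3} = \frac{7}{3} \left(-8\right) = - \frac{56}{3}$)
$A{\left(h \right)} = \left(-3 + h\right) \left(- \frac{56}{3} + h\right)$ ($A{\left(h \right)} = \left(h - 3\right) \left(h - \frac{56}{3}\right) = \left(-3 + h\right) \left(- \frac{56}{3} + h\right)$)
$A{\left(6 \right)} \left(-39\right) 26 = \left(56 + 6^{2} - 130\right) \left(-39\right) 26 = \left(56 + 36 - 130\right) \left(-39\right) 26 = \left(-38\right) \left(-39\right) 26 = 1482 \cdot 26 = 38532$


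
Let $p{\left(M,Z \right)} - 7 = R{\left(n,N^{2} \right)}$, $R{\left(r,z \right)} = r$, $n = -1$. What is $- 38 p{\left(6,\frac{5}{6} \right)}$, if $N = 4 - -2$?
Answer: $-228$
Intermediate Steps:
$N = 6$ ($N = 4 + 2 = 6$)
$p{\left(M,Z \right)} = 6$ ($p{\left(M,Z \right)} = 7 - 1 = 6$)
$- 38 p{\left(6,\frac{5}{6} \right)} = \left(-38\right) 6 = -228$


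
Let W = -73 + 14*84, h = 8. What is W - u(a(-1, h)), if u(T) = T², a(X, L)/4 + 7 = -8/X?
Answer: 1087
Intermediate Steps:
a(X, L) = -28 - 32/X (a(X, L) = -28 + 4*(-8/X) = -28 - 32/X)
W = 1103 (W = -73 + 1176 = 1103)
W - u(a(-1, h)) = 1103 - (-28 - 32/(-1))² = 1103 - (-28 - 32*(-1))² = 1103 - (-28 + 32)² = 1103 - 1*4² = 1103 - 1*16 = 1103 - 16 = 1087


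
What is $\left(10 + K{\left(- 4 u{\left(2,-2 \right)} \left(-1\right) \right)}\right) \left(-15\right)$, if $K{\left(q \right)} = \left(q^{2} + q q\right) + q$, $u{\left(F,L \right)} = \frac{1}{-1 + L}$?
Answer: $- \frac{550}{3} \approx -183.33$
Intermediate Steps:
$K{\left(q \right)} = q + 2 q^{2}$ ($K{\left(q \right)} = \left(q^{2} + q^{2}\right) + q = 2 q^{2} + q = q + 2 q^{2}$)
$\left(10 + K{\left(- 4 u{\left(2,-2 \right)} \left(-1\right) \right)}\right) \left(-15\right) = \left(10 + - \frac{4}{-1 - 2} \left(-1\right) \left(1 + 2 - \frac{4}{-1 - 2} \left(-1\right)\right)\right) \left(-15\right) = \left(10 + - \frac{4}{-3} \left(-1\right) \left(1 + 2 - \frac{4}{-3} \left(-1\right)\right)\right) \left(-15\right) = \left(10 + \left(-4\right) \left(- \frac{1}{3}\right) \left(-1\right) \left(1 + 2 \left(-4\right) \left(- \frac{1}{3}\right) \left(-1\right)\right)\right) \left(-15\right) = \left(10 + \frac{4}{3} \left(-1\right) \left(1 + 2 \cdot \frac{4}{3} \left(-1\right)\right)\right) \left(-15\right) = \left(10 - \frac{4 \left(1 + 2 \left(- \frac{4}{3}\right)\right)}{3}\right) \left(-15\right) = \left(10 - \frac{4 \left(1 - \frac{8}{3}\right)}{3}\right) \left(-15\right) = \left(10 - - \frac{20}{9}\right) \left(-15\right) = \left(10 + \frac{20}{9}\right) \left(-15\right) = \frac{110}{9} \left(-15\right) = - \frac{550}{3}$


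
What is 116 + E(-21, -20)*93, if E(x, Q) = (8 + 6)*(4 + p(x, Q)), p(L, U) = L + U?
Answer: -48058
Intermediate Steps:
E(x, Q) = 56 + 14*Q + 14*x (E(x, Q) = (8 + 6)*(4 + (x + Q)) = 14*(4 + (Q + x)) = 14*(4 + Q + x) = 56 + 14*Q + 14*x)
116 + E(-21, -20)*93 = 116 + (56 + 14*(-20) + 14*(-21))*93 = 116 + (56 - 280 - 294)*93 = 116 - 518*93 = 116 - 48174 = -48058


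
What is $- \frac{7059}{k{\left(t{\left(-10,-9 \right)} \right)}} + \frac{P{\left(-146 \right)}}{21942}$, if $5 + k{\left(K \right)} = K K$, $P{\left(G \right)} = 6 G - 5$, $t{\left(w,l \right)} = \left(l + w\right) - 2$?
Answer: $- \frac{77636347}{4783356} \approx -16.231$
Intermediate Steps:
$t{\left(w,l \right)} = -2 + l + w$
$P{\left(G \right)} = -5 + 6 G$
$k{\left(K \right)} = -5 + K^{2}$ ($k{\left(K \right)} = -5 + K K = -5 + K^{2}$)
$- \frac{7059}{k{\left(t{\left(-10,-9 \right)} \right)}} + \frac{P{\left(-146 \right)}}{21942} = - \frac{7059}{-5 + \left(-2 - 9 - 10\right)^{2}} + \frac{-5 + 6 \left(-146\right)}{21942} = - \frac{7059}{-5 + \left(-21\right)^{2}} + \left(-5 - 876\right) \frac{1}{21942} = - \frac{7059}{-5 + 441} - \frac{881}{21942} = - \frac{7059}{436} - \frac{881}{21942} = - \frac{77636347}{4783356}$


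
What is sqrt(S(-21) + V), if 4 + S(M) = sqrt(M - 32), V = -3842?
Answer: sqrt(-3846 + I*sqrt(53)) ≈ 0.0587 + 62.016*I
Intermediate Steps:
S(M) = -4 + sqrt(-32 + M) (S(M) = -4 + sqrt(M - 32) = -4 + sqrt(-32 + M))
sqrt(S(-21) + V) = sqrt((-4 + sqrt(-32 - 21)) - 3842) = sqrt((-4 + sqrt(-53)) - 3842) = sqrt((-4 + I*sqrt(53)) - 3842) = sqrt(-3846 + I*sqrt(53))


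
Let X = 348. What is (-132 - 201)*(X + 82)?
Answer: -143190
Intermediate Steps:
(-132 - 201)*(X + 82) = (-132 - 201)*(348 + 82) = -333*430 = -143190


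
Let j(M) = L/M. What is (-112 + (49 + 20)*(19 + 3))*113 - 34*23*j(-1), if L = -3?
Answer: 156532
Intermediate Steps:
j(M) = -3/M
(-112 + (49 + 20)*(19 + 3))*113 - 34*23*j(-1) = (-112 + (49 + 20)*(19 + 3))*113 - 34*23*(-3/(-1)) = (-112 + 69*22)*113 - 782*(-3*(-1)) = (-112 + 1518)*113 - 782*3 = 1406*113 - 1*2346 = 158878 - 2346 = 156532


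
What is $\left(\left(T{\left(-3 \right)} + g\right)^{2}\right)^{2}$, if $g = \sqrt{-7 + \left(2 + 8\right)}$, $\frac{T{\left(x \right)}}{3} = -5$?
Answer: $\left(15 - \sqrt{3}\right)^{4} \approx 30990.0$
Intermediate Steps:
$T{\left(x \right)} = -15$ ($T{\left(x \right)} = 3 \left(-5\right) = -15$)
$g = \sqrt{3}$ ($g = \sqrt{-7 + 10} = \sqrt{3} \approx 1.732$)
$\left(\left(T{\left(-3 \right)} + g\right)^{2}\right)^{2} = \left(\left(-15 + \sqrt{3}\right)^{2}\right)^{2} = \left(-15 + \sqrt{3}\right)^{4}$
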